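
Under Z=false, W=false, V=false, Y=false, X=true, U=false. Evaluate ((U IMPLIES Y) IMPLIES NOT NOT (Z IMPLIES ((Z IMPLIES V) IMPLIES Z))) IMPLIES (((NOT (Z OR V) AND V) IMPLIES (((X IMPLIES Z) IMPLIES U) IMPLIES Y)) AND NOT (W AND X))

true

Substituting Z=false, W=false, V=false, Y=false, X=true, U=false:
U IMPLIES Y = false IMPLIES false = true
Z IMPLIES V = false IMPLIES false = true
(Z IMPLIES V) IMPLIES Z = true IMPLIES false = false
Z IMPLIES ((Z IMPLIES V) IMPLIES Z) = false IMPLIES false = true
NOT (Z IMPLIES ((Z IMPLIES V) IMPLIES Z)) = NOT true = false
NOT NOT (Z IMPLIES ((Z IMPLIES V) IMPLIES Z)) = NOT false = true
(U IMPLIES Y) IMPLIES NOT NOT (Z IMPLIES ((Z IMPLIES V) IMPLIES Z)) = true IMPLIES true = true
Z OR V = false OR false = false
NOT (Z OR V) = NOT false = true
NOT (Z OR V) AND V = true AND false = false
X IMPLIES Z = true IMPLIES false = false
(X IMPLIES Z) IMPLIES U = false IMPLIES false = true
((X IMPLIES Z) IMPLIES U) IMPLIES Y = true IMPLIES false = false
(NOT (Z OR V) AND V) IMPLIES (((X IMPLIES Z) IMPLIES U) IMPLIES Y) = false IMPLIES false = true
W AND X = false AND true = false
NOT (W AND X) = NOT false = true
((NOT (Z OR V) AND V) IMPLIES (((X IMPLIES Z) IMPLIES U) IMPLIES Y)) AND NOT (W AND X) = true AND true = true
((U IMPLIES Y) IMPLIES NOT NOT (Z IMPLIES ((Z IMPLIES V) IMPLIES Z))) IMPLIES (((NOT (Z OR V) AND V) IMPLIES (((X IMPLIES Z) IMPLIES U) IMPLIES Y)) AND NOT (W AND X)) = true IMPLIES true = true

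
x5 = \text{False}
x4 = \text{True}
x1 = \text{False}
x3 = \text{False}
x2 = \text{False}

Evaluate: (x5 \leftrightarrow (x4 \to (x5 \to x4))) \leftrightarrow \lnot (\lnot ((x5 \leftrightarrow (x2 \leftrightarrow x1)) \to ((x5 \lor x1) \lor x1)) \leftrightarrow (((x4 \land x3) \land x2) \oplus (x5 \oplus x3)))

\text{True}

x5 \to x4 = \text{False} \to \text{True} = \text{True}
x4 \to (x5 \to x4) = \text{True} \to \text{True} = \text{True}
x5 \leftrightarrow (x4 \to (x5 \to x4)) = \text{False} \leftrightarrow \text{True} = \text{False}
x2 \leftrightarrow x1 = \text{False} \leftrightarrow \text{False} = \text{True}
x5 \leftrightarrow (x2 \leftrightarrow x1) = \text{False} \leftrightarrow \text{True} = \text{False}
x5 \lor x1 = \text{False} \lor \text{False} = \text{False}
(x5 \lor x1) \lor x1 = \text{False} \lor \text{False} = \text{False}
(x5 \leftrightarrow (x2 \leftrightarrow x1)) \to ((x5 \lor x1) \lor x1) = \text{False} \to \text{False} = \text{True}
\lnot ((x5 \leftrightarrow (x2 \leftrightarrow x1)) \to ((x5 \lor x1) \lor x1)) = \lnot \text{True} = \text{False}
x4 \land x3 = \text{True} \land \text{False} = \text{False}
(x4 \land x3) \land x2 = \text{False} \land \text{False} = \text{False}
x5 \oplus x3 = \text{False} \oplus \text{False} = \text{False}
((x4 \land x3) \land x2) \oplus (x5 \oplus x3) = \text{False} \oplus \text{False} = \text{False}
\lnot ((x5 \leftrightarrow (x2 \leftrightarrow x1)) \to ((x5 \lor x1) \lor x1)) \leftrightarrow (((x4 \land x3) \land x2) \oplus (x5 \oplus x3)) = \text{False} \leftrightarrow \text{False} = \text{True}
\lnot (\lnot ((x5 \leftrightarrow (x2 \leftrightarrow x1)) \to ((x5 \lor x1) \lor x1)) \leftrightarrow (((x4 \land x3) \land x2) \oplus (x5 \oplus x3))) = \lnot \text{True} = \text{False}
(x5 \leftrightarrow (x4 \to (x5 \to x4))) \leftrightarrow \lnot (\lnot ((x5 \leftrightarrow (x2 \leftrightarrow x1)) \to ((x5 \lor x1) \lor x1)) \leftrightarrow (((x4 \land x3) \land x2) \oplus (x5 \oplus x3))) = \text{False} \leftrightarrow \text{False} = \text{True}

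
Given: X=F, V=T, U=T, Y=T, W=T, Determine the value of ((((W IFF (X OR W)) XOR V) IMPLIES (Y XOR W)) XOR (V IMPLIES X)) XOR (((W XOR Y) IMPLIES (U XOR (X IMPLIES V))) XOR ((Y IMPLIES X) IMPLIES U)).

T

X OR W = F OR T = T
W IFF (X OR W) = T IFF T = T
(W IFF (X OR W)) XOR V = T XOR T = F
Y XOR W = T XOR T = F
((W IFF (X OR W)) XOR V) IMPLIES (Y XOR W) = F IMPLIES F = T
V IMPLIES X = T IMPLIES F = F
(((W IFF (X OR W)) XOR V) IMPLIES (Y XOR W)) XOR (V IMPLIES X) = T XOR F = T
W XOR Y = T XOR T = F
X IMPLIES V = F IMPLIES T = T
U XOR (X IMPLIES V) = T XOR T = F
(W XOR Y) IMPLIES (U XOR (X IMPLIES V)) = F IMPLIES F = T
Y IMPLIES X = T IMPLIES F = F
(Y IMPLIES X) IMPLIES U = F IMPLIES T = T
((W XOR Y) IMPLIES (U XOR (X IMPLIES V))) XOR ((Y IMPLIES X) IMPLIES U) = T XOR T = F
((((W IFF (X OR W)) XOR V) IMPLIES (Y XOR W)) XOR (V IMPLIES X)) XOR (((W XOR Y) IMPLIES (U XOR (X IMPLIES V))) XOR ((Y IMPLIES X) IMPLIES U)) = T XOR F = T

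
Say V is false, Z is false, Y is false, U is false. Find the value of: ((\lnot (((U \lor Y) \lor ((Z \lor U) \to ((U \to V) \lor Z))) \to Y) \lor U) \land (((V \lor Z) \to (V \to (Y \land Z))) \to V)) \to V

T

Substituting V=F, Z=F, Y=F, U=F:
U \lor Y = F \lor F = F
Z \lor U = F \lor F = F
U \to V = F \to F = T
(U \to V) \lor Z = T \lor F = T
(Z \lor U) \to ((U \to V) \lor Z) = F \to T = T
(U \lor Y) \lor ((Z \lor U) \to ((U \to V) \lor Z)) = F \lor T = T
((U \lor Y) \lor ((Z \lor U) \to ((U \to V) \lor Z))) \to Y = T \to F = F
\lnot (((U \lor Y) \lor ((Z \lor U) \to ((U \to V) \lor Z))) \to Y) = \lnot F = T
\lnot (((U \lor Y) \lor ((Z \lor U) \to ((U \to V) \lor Z))) \to Y) \lor U = T \lor F = T
V \lor Z = F \lor F = F
Y \land Z = F \land F = F
V \to (Y \land Z) = F \to F = T
(V \lor Z) \to (V \to (Y \land Z)) = F \to T = T
((V \lor Z) \to (V \to (Y \land Z))) \to V = T \to F = F
(\lnot (((U \lor Y) \lor ((Z \lor U) \to ((U \to V) \lor Z))) \to Y) \lor U) \land (((V \lor Z) \to (V \to (Y \land Z))) \to V) = T \land F = F
((\lnot (((U \lor Y) \lor ((Z \lor U) \to ((U \to V) \lor Z))) \to Y) \lor U) \land (((V \lor Z) \to (V \to (Y \land Z))) \to V)) \to V = F \to F = T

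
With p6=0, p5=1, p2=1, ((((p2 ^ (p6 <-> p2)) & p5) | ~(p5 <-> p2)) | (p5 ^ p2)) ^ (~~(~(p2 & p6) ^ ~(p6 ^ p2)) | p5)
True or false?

p6 <-> p2 = 0 <-> 1 = 0
p2 ^ (p6 <-> p2) = 1 ^ 0 = 1
(p2 ^ (p6 <-> p2)) & p5 = 1 & 1 = 1
p5 <-> p2 = 1 <-> 1 = 1
~(p5 <-> p2) = ~1 = 0
((p2 ^ (p6 <-> p2)) & p5) | ~(p5 <-> p2) = 1 | 0 = 1
p5 ^ p2 = 1 ^ 1 = 0
(((p2 ^ (p6 <-> p2)) & p5) | ~(p5 <-> p2)) | (p5 ^ p2) = 1 | 0 = 1
p2 & p6 = 1 & 0 = 0
~(p2 & p6) = ~0 = 1
p6 ^ p2 = 0 ^ 1 = 1
~(p6 ^ p2) = ~1 = 0
~(p2 & p6) ^ ~(p6 ^ p2) = 1 ^ 0 = 1
~(~(p2 & p6) ^ ~(p6 ^ p2)) = ~1 = 0
~~(~(p2 & p6) ^ ~(p6 ^ p2)) = ~0 = 1
~~(~(p2 & p6) ^ ~(p6 ^ p2)) | p5 = 1 | 1 = 1
((((p2 ^ (p6 <-> p2)) & p5) | ~(p5 <-> p2)) | (p5 ^ p2)) ^ (~~(~(p2 & p6) ^ ~(p6 ^ p2)) | p5) = 1 ^ 1 = 0

0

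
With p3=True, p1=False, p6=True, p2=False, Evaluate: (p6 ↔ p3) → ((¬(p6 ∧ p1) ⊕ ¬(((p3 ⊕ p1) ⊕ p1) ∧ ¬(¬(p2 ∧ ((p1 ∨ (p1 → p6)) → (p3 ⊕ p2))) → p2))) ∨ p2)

p6 ↔ p3 = True ↔ True = True
p6 ∧ p1 = True ∧ False = False
¬(p6 ∧ p1) = ¬False = True
p3 ⊕ p1 = True ⊕ False = True
(p3 ⊕ p1) ⊕ p1 = True ⊕ False = True
p1 → p6 = False → True = True
p1 ∨ (p1 → p6) = False ∨ True = True
p3 ⊕ p2 = True ⊕ False = True
(p1 ∨ (p1 → p6)) → (p3 ⊕ p2) = True → True = True
p2 ∧ ((p1 ∨ (p1 → p6)) → (p3 ⊕ p2)) = False ∧ True = False
¬(p2 ∧ ((p1 ∨ (p1 → p6)) → (p3 ⊕ p2))) = ¬False = True
¬(p2 ∧ ((p1 ∨ (p1 → p6)) → (p3 ⊕ p2))) → p2 = True → False = False
¬(¬(p2 ∧ ((p1 ∨ (p1 → p6)) → (p3 ⊕ p2))) → p2) = ¬False = True
((p3 ⊕ p1) ⊕ p1) ∧ ¬(¬(p2 ∧ ((p1 ∨ (p1 → p6)) → (p3 ⊕ p2))) → p2) = True ∧ True = True
¬(((p3 ⊕ p1) ⊕ p1) ∧ ¬(¬(p2 ∧ ((p1 ∨ (p1 → p6)) → (p3 ⊕ p2))) → p2)) = ¬True = False
¬(p6 ∧ p1) ⊕ ¬(((p3 ⊕ p1) ⊕ p1) ∧ ¬(¬(p2 ∧ ((p1 ∨ (p1 → p6)) → (p3 ⊕ p2))) → p2)) = True ⊕ False = True
(¬(p6 ∧ p1) ⊕ ¬(((p3 ⊕ p1) ⊕ p1) ∧ ¬(¬(p2 ∧ ((p1 ∨ (p1 → p6)) → (p3 ⊕ p2))) → p2))) ∨ p2 = True ∨ False = True
(p6 ↔ p3) → ((¬(p6 ∧ p1) ⊕ ¬(((p3 ⊕ p1) ⊕ p1) ∧ ¬(¬(p2 ∧ ((p1 ∨ (p1 → p6)) → (p3 ⊕ p2))) → p2))) ∨ p2) = True → True = True

True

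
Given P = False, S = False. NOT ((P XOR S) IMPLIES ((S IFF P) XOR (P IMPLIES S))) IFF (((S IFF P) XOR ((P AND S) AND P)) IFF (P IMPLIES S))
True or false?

P XOR S = False XOR False = False
S IFF P = False IFF False = True
P IMPLIES S = False IMPLIES False = True
(S IFF P) XOR (P IMPLIES S) = True XOR True = False
(P XOR S) IMPLIES ((S IFF P) XOR (P IMPLIES S)) = False IMPLIES False = True
NOT ((P XOR S) IMPLIES ((S IFF P) XOR (P IMPLIES S))) = NOT True = False
S IFF P = False IFF False = True
P AND S = False AND False = False
(P AND S) AND P = False AND False = False
(S IFF P) XOR ((P AND S) AND P) = True XOR False = True
P IMPLIES S = False IMPLIES False = True
((S IFF P) XOR ((P AND S) AND P)) IFF (P IMPLIES S) = True IFF True = True
NOT ((P XOR S) IMPLIES ((S IFF P) XOR (P IMPLIES S))) IFF (((S IFF P) XOR ((P AND S) AND P)) IFF (P IMPLIES S)) = False IFF True = False

False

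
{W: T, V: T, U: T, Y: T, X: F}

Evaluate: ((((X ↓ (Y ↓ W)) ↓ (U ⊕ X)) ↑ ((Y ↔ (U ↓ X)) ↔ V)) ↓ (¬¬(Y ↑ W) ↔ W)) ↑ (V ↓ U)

T

Y ↓ W = T ↓ T = F
X ↓ (Y ↓ W) = F ↓ F = T
U ⊕ X = T ⊕ F = T
(X ↓ (Y ↓ W)) ↓ (U ⊕ X) = T ↓ T = F
U ↓ X = T ↓ F = F
Y ↔ (U ↓ X) = T ↔ F = F
(Y ↔ (U ↓ X)) ↔ V = F ↔ T = F
((X ↓ (Y ↓ W)) ↓ (U ⊕ X)) ↑ ((Y ↔ (U ↓ X)) ↔ V) = F ↑ F = T
Y ↑ W = T ↑ T = F
¬(Y ↑ W) = ¬F = T
¬¬(Y ↑ W) = ¬T = F
¬¬(Y ↑ W) ↔ W = F ↔ T = F
(((X ↓ (Y ↓ W)) ↓ (U ⊕ X)) ↑ ((Y ↔ (U ↓ X)) ↔ V)) ↓ (¬¬(Y ↑ W) ↔ W) = T ↓ F = F
V ↓ U = T ↓ T = F
((((X ↓ (Y ↓ W)) ↓ (U ⊕ X)) ↑ ((Y ↔ (U ↓ X)) ↔ V)) ↓ (¬¬(Y ↑ W) ↔ W)) ↑ (V ↓ U) = F ↑ F = T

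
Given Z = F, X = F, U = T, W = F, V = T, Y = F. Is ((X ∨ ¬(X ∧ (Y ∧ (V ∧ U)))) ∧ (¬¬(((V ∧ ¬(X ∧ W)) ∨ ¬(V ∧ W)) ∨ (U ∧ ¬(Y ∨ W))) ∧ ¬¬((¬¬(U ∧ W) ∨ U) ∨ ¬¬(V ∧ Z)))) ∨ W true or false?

T

V ∧ U = T ∧ T = T
Y ∧ (V ∧ U) = F ∧ T = F
X ∧ (Y ∧ (V ∧ U)) = F ∧ F = F
¬(X ∧ (Y ∧ (V ∧ U))) = ¬F = T
X ∨ ¬(X ∧ (Y ∧ (V ∧ U))) = F ∨ T = T
X ∧ W = F ∧ F = F
¬(X ∧ W) = ¬F = T
V ∧ ¬(X ∧ W) = T ∧ T = T
V ∧ W = T ∧ F = F
¬(V ∧ W) = ¬F = T
(V ∧ ¬(X ∧ W)) ∨ ¬(V ∧ W) = T ∨ T = T
Y ∨ W = F ∨ F = F
¬(Y ∨ W) = ¬F = T
U ∧ ¬(Y ∨ W) = T ∧ T = T
((V ∧ ¬(X ∧ W)) ∨ ¬(V ∧ W)) ∨ (U ∧ ¬(Y ∨ W)) = T ∨ T = T
¬(((V ∧ ¬(X ∧ W)) ∨ ¬(V ∧ W)) ∨ (U ∧ ¬(Y ∨ W))) = ¬T = F
¬¬(((V ∧ ¬(X ∧ W)) ∨ ¬(V ∧ W)) ∨ (U ∧ ¬(Y ∨ W))) = ¬F = T
U ∧ W = T ∧ F = F
¬(U ∧ W) = ¬F = T
¬¬(U ∧ W) = ¬T = F
¬¬(U ∧ W) ∨ U = F ∨ T = T
V ∧ Z = T ∧ F = F
¬(V ∧ Z) = ¬F = T
¬¬(V ∧ Z) = ¬T = F
(¬¬(U ∧ W) ∨ U) ∨ ¬¬(V ∧ Z) = T ∨ F = T
¬((¬¬(U ∧ W) ∨ U) ∨ ¬¬(V ∧ Z)) = ¬T = F
¬¬((¬¬(U ∧ W) ∨ U) ∨ ¬¬(V ∧ Z)) = ¬F = T
¬¬(((V ∧ ¬(X ∧ W)) ∨ ¬(V ∧ W)) ∨ (U ∧ ¬(Y ∨ W))) ∧ ¬¬((¬¬(U ∧ W) ∨ U) ∨ ¬¬(V ∧ Z)) = T ∧ T = T
(X ∨ ¬(X ∧ (Y ∧ (V ∧ U)))) ∧ (¬¬(((V ∧ ¬(X ∧ W)) ∨ ¬(V ∧ W)) ∨ (U ∧ ¬(Y ∨ W))) ∧ ¬¬((¬¬(U ∧ W) ∨ U) ∨ ¬¬(V ∧ Z))) = T ∧ T = T
((X ∨ ¬(X ∧ (Y ∧ (V ∧ U)))) ∧ (¬¬(((V ∧ ¬(X ∧ W)) ∨ ¬(V ∧ W)) ∨ (U ∧ ¬(Y ∨ W))) ∧ ¬¬((¬¬(U ∧ W) ∨ U) ∨ ¬¬(V ∧ Z)))) ∨ W = T ∨ F = T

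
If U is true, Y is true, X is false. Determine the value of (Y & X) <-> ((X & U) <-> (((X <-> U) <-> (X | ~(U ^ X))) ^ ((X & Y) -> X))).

F

Y & X = T & F = F
X & U = F & T = F
X <-> U = F <-> T = F
U ^ X = T ^ F = T
~(U ^ X) = ~T = F
X | ~(U ^ X) = F | F = F
(X <-> U) <-> (X | ~(U ^ X)) = F <-> F = T
X & Y = F & T = F
(X & Y) -> X = F -> F = T
((X <-> U) <-> (X | ~(U ^ X))) ^ ((X & Y) -> X) = T ^ T = F
(X & U) <-> (((X <-> U) <-> (X | ~(U ^ X))) ^ ((X & Y) -> X)) = F <-> F = T
(Y & X) <-> ((X & U) <-> (((X <-> U) <-> (X | ~(U ^ X))) ^ ((X & Y) -> X))) = F <-> T = F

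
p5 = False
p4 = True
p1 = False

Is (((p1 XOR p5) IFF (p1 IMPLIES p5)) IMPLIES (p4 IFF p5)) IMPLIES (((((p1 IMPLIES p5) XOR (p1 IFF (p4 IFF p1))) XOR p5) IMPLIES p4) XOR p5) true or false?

p1 XOR p5 = False XOR False = False
p1 IMPLIES p5 = False IMPLIES False = True
(p1 XOR p5) IFF (p1 IMPLIES p5) = False IFF True = False
p4 IFF p5 = True IFF False = False
((p1 XOR p5) IFF (p1 IMPLIES p5)) IMPLIES (p4 IFF p5) = False IMPLIES False = True
p1 IMPLIES p5 = False IMPLIES False = True
p4 IFF p1 = True IFF False = False
p1 IFF (p4 IFF p1) = False IFF False = True
(p1 IMPLIES p5) XOR (p1 IFF (p4 IFF p1)) = True XOR True = False
((p1 IMPLIES p5) XOR (p1 IFF (p4 IFF p1))) XOR p5 = False XOR False = False
(((p1 IMPLIES p5) XOR (p1 IFF (p4 IFF p1))) XOR p5) IMPLIES p4 = False IMPLIES True = True
((((p1 IMPLIES p5) XOR (p1 IFF (p4 IFF p1))) XOR p5) IMPLIES p4) XOR p5 = True XOR False = True
(((p1 XOR p5) IFF (p1 IMPLIES p5)) IMPLIES (p4 IFF p5)) IMPLIES (((((p1 IMPLIES p5) XOR (p1 IFF (p4 IFF p1))) XOR p5) IMPLIES p4) XOR p5) = True IMPLIES True = True

True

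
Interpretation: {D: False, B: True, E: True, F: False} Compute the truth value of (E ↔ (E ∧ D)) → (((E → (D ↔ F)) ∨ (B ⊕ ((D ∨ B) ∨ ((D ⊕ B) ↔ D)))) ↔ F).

True

E ∧ D = True ∧ False = False
E ↔ (E ∧ D) = True ↔ False = False
D ↔ F = False ↔ False = True
E → (D ↔ F) = True → True = True
D ∨ B = False ∨ True = True
D ⊕ B = False ⊕ True = True
(D ⊕ B) ↔ D = True ↔ False = False
(D ∨ B) ∨ ((D ⊕ B) ↔ D) = True ∨ False = True
B ⊕ ((D ∨ B) ∨ ((D ⊕ B) ↔ D)) = True ⊕ True = False
(E → (D ↔ F)) ∨ (B ⊕ ((D ∨ B) ∨ ((D ⊕ B) ↔ D))) = True ∨ False = True
((E → (D ↔ F)) ∨ (B ⊕ ((D ∨ B) ∨ ((D ⊕ B) ↔ D)))) ↔ F = True ↔ False = False
(E ↔ (E ∧ D)) → (((E → (D ↔ F)) ∨ (B ⊕ ((D ∨ B) ∨ ((D ⊕ B) ↔ D)))) ↔ F) = False → False = True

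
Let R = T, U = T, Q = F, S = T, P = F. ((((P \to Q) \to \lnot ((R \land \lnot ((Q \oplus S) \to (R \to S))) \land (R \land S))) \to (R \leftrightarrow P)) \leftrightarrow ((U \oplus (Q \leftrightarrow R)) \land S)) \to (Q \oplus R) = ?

T

P \to Q = F \to F = T
Q \oplus S = F \oplus T = T
R \to S = T \to T = T
(Q \oplus S) \to (R \to S) = T \to T = T
\lnot ((Q \oplus S) \to (R \to S)) = \lnot T = F
R \land \lnot ((Q \oplus S) \to (R \to S)) = T \land F = F
R \land S = T \land T = T
(R \land \lnot ((Q \oplus S) \to (R \to S))) \land (R \land S) = F \land T = F
\lnot ((R \land \lnot ((Q \oplus S) \to (R \to S))) \land (R \land S)) = \lnot F = T
(P \to Q) \to \lnot ((R \land \lnot ((Q \oplus S) \to (R \to S))) \land (R \land S)) = T \to T = T
R \leftrightarrow P = T \leftrightarrow F = F
((P \to Q) \to \lnot ((R \land \lnot ((Q \oplus S) \to (R \to S))) \land (R \land S))) \to (R \leftrightarrow P) = T \to F = F
Q \leftrightarrow R = F \leftrightarrow T = F
U \oplus (Q \leftrightarrow R) = T \oplus F = T
(U \oplus (Q \leftrightarrow R)) \land S = T \land T = T
(((P \to Q) \to \lnot ((R \land \lnot ((Q \oplus S) \to (R \to S))) \land (R \land S))) \to (R \leftrightarrow P)) \leftrightarrow ((U \oplus (Q \leftrightarrow R)) \land S) = F \leftrightarrow T = F
Q \oplus R = F \oplus T = T
((((P \to Q) \to \lnot ((R \land \lnot ((Q \oplus S) \to (R \to S))) \land (R \land S))) \to (R \leftrightarrow P)) \leftrightarrow ((U \oplus (Q \leftrightarrow R)) \land S)) \to (Q \oplus R) = F \to T = T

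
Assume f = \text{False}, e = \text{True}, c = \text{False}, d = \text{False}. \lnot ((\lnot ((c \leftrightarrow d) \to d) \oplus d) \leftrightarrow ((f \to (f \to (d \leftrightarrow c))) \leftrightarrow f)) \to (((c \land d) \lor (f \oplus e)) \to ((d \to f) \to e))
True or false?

c \leftrightarrow d = \text{False} \leftrightarrow \text{False} = \text{True}
(c \leftrightarrow d) \to d = \text{True} \to \text{False} = \text{False}
\lnot ((c \leftrightarrow d) \to d) = \lnot \text{False} = \text{True}
\lnot ((c \leftrightarrow d) \to d) \oplus d = \text{True} \oplus \text{False} = \text{True}
d \leftrightarrow c = \text{False} \leftrightarrow \text{False} = \text{True}
f \to (d \leftrightarrow c) = \text{False} \to \text{True} = \text{True}
f \to (f \to (d \leftrightarrow c)) = \text{False} \to \text{True} = \text{True}
(f \to (f \to (d \leftrightarrow c))) \leftrightarrow f = \text{True} \leftrightarrow \text{False} = \text{False}
(\lnot ((c \leftrightarrow d) \to d) \oplus d) \leftrightarrow ((f \to (f \to (d \leftrightarrow c))) \leftrightarrow f) = \text{True} \leftrightarrow \text{False} = \text{False}
\lnot ((\lnot ((c \leftrightarrow d) \to d) \oplus d) \leftrightarrow ((f \to (f \to (d \leftrightarrow c))) \leftrightarrow f)) = \lnot \text{False} = \text{True}
c \land d = \text{False} \land \text{False} = \text{False}
f \oplus e = \text{False} \oplus \text{True} = \text{True}
(c \land d) \lor (f \oplus e) = \text{False} \lor \text{True} = \text{True}
d \to f = \text{False} \to \text{False} = \text{True}
(d \to f) \to e = \text{True} \to \text{True} = \text{True}
((c \land d) \lor (f \oplus e)) \to ((d \to f) \to e) = \text{True} \to \text{True} = \text{True}
\lnot ((\lnot ((c \leftrightarrow d) \to d) \oplus d) \leftrightarrow ((f \to (f \to (d \leftrightarrow c))) \leftrightarrow f)) \to (((c \land d) \lor (f \oplus e)) \to ((d \to f) \to e)) = \text{True} \to \text{True} = \text{True}

\text{True}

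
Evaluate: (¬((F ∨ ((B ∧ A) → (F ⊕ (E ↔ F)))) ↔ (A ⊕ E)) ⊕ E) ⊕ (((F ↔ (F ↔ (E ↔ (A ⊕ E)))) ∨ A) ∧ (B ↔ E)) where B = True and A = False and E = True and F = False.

False

B ∧ A = True ∧ False = False
E ↔ F = True ↔ False = False
F ⊕ (E ↔ F) = False ⊕ False = False
(B ∧ A) → (F ⊕ (E ↔ F)) = False → False = True
F ∨ ((B ∧ A) → (F ⊕ (E ↔ F))) = False ∨ True = True
A ⊕ E = False ⊕ True = True
(F ∨ ((B ∧ A) → (F ⊕ (E ↔ F)))) ↔ (A ⊕ E) = True ↔ True = True
¬((F ∨ ((B ∧ A) → (F ⊕ (E ↔ F)))) ↔ (A ⊕ E)) = ¬True = False
¬((F ∨ ((B ∧ A) → (F ⊕ (E ↔ F)))) ↔ (A ⊕ E)) ⊕ E = False ⊕ True = True
A ⊕ E = False ⊕ True = True
E ↔ (A ⊕ E) = True ↔ True = True
F ↔ (E ↔ (A ⊕ E)) = False ↔ True = False
F ↔ (F ↔ (E ↔ (A ⊕ E))) = False ↔ False = True
(F ↔ (F ↔ (E ↔ (A ⊕ E)))) ∨ A = True ∨ False = True
B ↔ E = True ↔ True = True
((F ↔ (F ↔ (E ↔ (A ⊕ E)))) ∨ A) ∧ (B ↔ E) = True ∧ True = True
(¬((F ∨ ((B ∧ A) → (F ⊕ (E ↔ F)))) ↔ (A ⊕ E)) ⊕ E) ⊕ (((F ↔ (F ↔ (E ↔ (A ⊕ E)))) ∨ A) ∧ (B ↔ E)) = True ⊕ True = False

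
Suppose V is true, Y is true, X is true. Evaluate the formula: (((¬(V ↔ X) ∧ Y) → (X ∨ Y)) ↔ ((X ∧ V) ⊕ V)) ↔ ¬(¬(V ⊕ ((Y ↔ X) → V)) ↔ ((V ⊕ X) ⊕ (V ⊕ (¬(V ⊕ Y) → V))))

Substituting V=True, Y=True, X=True:
V ↔ X = True ↔ True = True
¬(V ↔ X) = ¬True = False
¬(V ↔ X) ∧ Y = False ∧ True = False
X ∨ Y = True ∨ True = True
(¬(V ↔ X) ∧ Y) → (X ∨ Y) = False → True = True
X ∧ V = True ∧ True = True
(X ∧ V) ⊕ V = True ⊕ True = False
((¬(V ↔ X) ∧ Y) → (X ∨ Y)) ↔ ((X ∧ V) ⊕ V) = True ↔ False = False
Y ↔ X = True ↔ True = True
(Y ↔ X) → V = True → True = True
V ⊕ ((Y ↔ X) → V) = True ⊕ True = False
¬(V ⊕ ((Y ↔ X) → V)) = ¬False = True
V ⊕ X = True ⊕ True = False
V ⊕ Y = True ⊕ True = False
¬(V ⊕ Y) = ¬False = True
¬(V ⊕ Y) → V = True → True = True
V ⊕ (¬(V ⊕ Y) → V) = True ⊕ True = False
(V ⊕ X) ⊕ (V ⊕ (¬(V ⊕ Y) → V)) = False ⊕ False = False
¬(V ⊕ ((Y ↔ X) → V)) ↔ ((V ⊕ X) ⊕ (V ⊕ (¬(V ⊕ Y) → V))) = True ↔ False = False
¬(¬(V ⊕ ((Y ↔ X) → V)) ↔ ((V ⊕ X) ⊕ (V ⊕ (¬(V ⊕ Y) → V)))) = ¬False = True
(((¬(V ↔ X) ∧ Y) → (X ∨ Y)) ↔ ((X ∧ V) ⊕ V)) ↔ ¬(¬(V ⊕ ((Y ↔ X) → V)) ↔ ((V ⊕ X) ⊕ (V ⊕ (¬(V ⊕ Y) → V)))) = False ↔ True = False

False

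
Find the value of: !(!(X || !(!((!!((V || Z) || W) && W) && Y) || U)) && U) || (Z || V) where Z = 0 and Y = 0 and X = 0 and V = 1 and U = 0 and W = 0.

V || Z = 1 || 0 = 1
(V || Z) || W = 1 || 0 = 1
!((V || Z) || W) = !1 = 0
!!((V || Z) || W) = !0 = 1
!!((V || Z) || W) && W = 1 && 0 = 0
(!!((V || Z) || W) && W) && Y = 0 && 0 = 0
!((!!((V || Z) || W) && W) && Y) = !0 = 1
!((!!((V || Z) || W) && W) && Y) || U = 1 || 0 = 1
!(!((!!((V || Z) || W) && W) && Y) || U) = !1 = 0
X || !(!((!!((V || Z) || W) && W) && Y) || U) = 0 || 0 = 0
!(X || !(!((!!((V || Z) || W) && W) && Y) || U)) = !0 = 1
!(X || !(!((!!((V || Z) || W) && W) && Y) || U)) && U = 1 && 0 = 0
!(!(X || !(!((!!((V || Z) || W) && W) && Y) || U)) && U) = !0 = 1
Z || V = 0 || 1 = 1
!(!(X || !(!((!!((V || Z) || W) && W) && Y) || U)) && U) || (Z || V) = 1 || 1 = 1

1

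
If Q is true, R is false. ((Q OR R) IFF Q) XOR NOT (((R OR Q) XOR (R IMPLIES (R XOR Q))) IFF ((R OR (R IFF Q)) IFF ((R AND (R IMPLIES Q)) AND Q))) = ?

false

Substituting Q=true, R=false:
Q OR R = true OR false = true
(Q OR R) IFF Q = true IFF true = true
R OR Q = false OR true = true
R XOR Q = false XOR true = true
R IMPLIES (R XOR Q) = false IMPLIES true = true
(R OR Q) XOR (R IMPLIES (R XOR Q)) = true XOR true = false
R IFF Q = false IFF true = false
R OR (R IFF Q) = false OR false = false
R IMPLIES Q = false IMPLIES true = true
R AND (R IMPLIES Q) = false AND true = false
(R AND (R IMPLIES Q)) AND Q = false AND true = false
(R OR (R IFF Q)) IFF ((R AND (R IMPLIES Q)) AND Q) = false IFF false = true
((R OR Q) XOR (R IMPLIES (R XOR Q))) IFF ((R OR (R IFF Q)) IFF ((R AND (R IMPLIES Q)) AND Q)) = false IFF true = false
NOT (((R OR Q) XOR (R IMPLIES (R XOR Q))) IFF ((R OR (R IFF Q)) IFF ((R AND (R IMPLIES Q)) AND Q))) = NOT false = true
((Q OR R) IFF Q) XOR NOT (((R OR Q) XOR (R IMPLIES (R XOR Q))) IFF ((R OR (R IFF Q)) IFF ((R AND (R IMPLIES Q)) AND Q))) = true XOR true = false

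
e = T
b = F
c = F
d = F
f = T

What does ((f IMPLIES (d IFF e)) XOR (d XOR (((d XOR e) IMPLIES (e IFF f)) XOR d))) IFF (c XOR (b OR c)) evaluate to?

Substituting e=T, b=F, c=F, d=F, f=T:
d IFF e = F IFF T = F
f IMPLIES (d IFF e) = T IMPLIES F = F
d XOR e = F XOR T = T
e IFF f = T IFF T = T
(d XOR e) IMPLIES (e IFF f) = T IMPLIES T = T
((d XOR e) IMPLIES (e IFF f)) XOR d = T XOR F = T
d XOR (((d XOR e) IMPLIES (e IFF f)) XOR d) = F XOR T = T
(f IMPLIES (d IFF e)) XOR (d XOR (((d XOR e) IMPLIES (e IFF f)) XOR d)) = F XOR T = T
b OR c = F OR F = F
c XOR (b OR c) = F XOR F = F
((f IMPLIES (d IFF e)) XOR (d XOR (((d XOR e) IMPLIES (e IFF f)) XOR d))) IFF (c XOR (b OR c)) = T IFF F = F

F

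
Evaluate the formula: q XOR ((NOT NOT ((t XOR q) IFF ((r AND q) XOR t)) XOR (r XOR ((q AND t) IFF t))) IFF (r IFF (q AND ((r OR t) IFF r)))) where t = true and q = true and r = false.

false

Substituting t=true, q=true, r=false:
t XOR q = true XOR true = false
r AND q = false AND true = false
(r AND q) XOR t = false XOR true = true
(t XOR q) IFF ((r AND q) XOR t) = false IFF true = false
NOT ((t XOR q) IFF ((r AND q) XOR t)) = NOT false = true
NOT NOT ((t XOR q) IFF ((r AND q) XOR t)) = NOT true = false
q AND t = true AND true = true
(q AND t) IFF t = true IFF true = true
r XOR ((q AND t) IFF t) = false XOR true = true
NOT NOT ((t XOR q) IFF ((r AND q) XOR t)) XOR (r XOR ((q AND t) IFF t)) = false XOR true = true
r OR t = false OR true = true
(r OR t) IFF r = true IFF false = false
q AND ((r OR t) IFF r) = true AND false = false
r IFF (q AND ((r OR t) IFF r)) = false IFF false = true
(NOT NOT ((t XOR q) IFF ((r AND q) XOR t)) XOR (r XOR ((q AND t) IFF t))) IFF (r IFF (q AND ((r OR t) IFF r))) = true IFF true = true
q XOR ((NOT NOT ((t XOR q) IFF ((r AND q) XOR t)) XOR (r XOR ((q AND t) IFF t))) IFF (r IFF (q AND ((r OR t) IFF r)))) = true XOR true = false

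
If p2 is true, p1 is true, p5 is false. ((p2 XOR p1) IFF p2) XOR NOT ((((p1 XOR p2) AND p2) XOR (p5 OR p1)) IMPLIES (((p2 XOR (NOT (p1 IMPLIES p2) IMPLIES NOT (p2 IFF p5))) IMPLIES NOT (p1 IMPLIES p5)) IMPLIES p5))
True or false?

p2 XOR p1 = true XOR true = false
(p2 XOR p1) IFF p2 = false IFF true = false
p1 XOR p2 = true XOR true = false
(p1 XOR p2) AND p2 = false AND true = false
p5 OR p1 = false OR true = true
((p1 XOR p2) AND p2) XOR (p5 OR p1) = false XOR true = true
p1 IMPLIES p2 = true IMPLIES true = true
NOT (p1 IMPLIES p2) = NOT true = false
p2 IFF p5 = true IFF false = false
NOT (p2 IFF p5) = NOT false = true
NOT (p1 IMPLIES p2) IMPLIES NOT (p2 IFF p5) = false IMPLIES true = true
p2 XOR (NOT (p1 IMPLIES p2) IMPLIES NOT (p2 IFF p5)) = true XOR true = false
p1 IMPLIES p5 = true IMPLIES false = false
NOT (p1 IMPLIES p5) = NOT false = true
(p2 XOR (NOT (p1 IMPLIES p2) IMPLIES NOT (p2 IFF p5))) IMPLIES NOT (p1 IMPLIES p5) = false IMPLIES true = true
((p2 XOR (NOT (p1 IMPLIES p2) IMPLIES NOT (p2 IFF p5))) IMPLIES NOT (p1 IMPLIES p5)) IMPLIES p5 = true IMPLIES false = false
(((p1 XOR p2) AND p2) XOR (p5 OR p1)) IMPLIES (((p2 XOR (NOT (p1 IMPLIES p2) IMPLIES NOT (p2 IFF p5))) IMPLIES NOT (p1 IMPLIES p5)) IMPLIES p5) = true IMPLIES false = false
NOT ((((p1 XOR p2) AND p2) XOR (p5 OR p1)) IMPLIES (((p2 XOR (NOT (p1 IMPLIES p2) IMPLIES NOT (p2 IFF p5))) IMPLIES NOT (p1 IMPLIES p5)) IMPLIES p5)) = NOT false = true
((p2 XOR p1) IFF p2) XOR NOT ((((p1 XOR p2) AND p2) XOR (p5 OR p1)) IMPLIES (((p2 XOR (NOT (p1 IMPLIES p2) IMPLIES NOT (p2 IFF p5))) IMPLIES NOT (p1 IMPLIES p5)) IMPLIES p5)) = false XOR true = true

true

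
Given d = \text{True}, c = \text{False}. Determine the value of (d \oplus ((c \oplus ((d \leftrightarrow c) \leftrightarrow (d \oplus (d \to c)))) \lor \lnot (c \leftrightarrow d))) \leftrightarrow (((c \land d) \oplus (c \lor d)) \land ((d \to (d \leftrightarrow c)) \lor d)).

d \leftrightarrow c = \text{True} \leftrightarrow \text{False} = \text{False}
d \to c = \text{True} \to \text{False} = \text{False}
d \oplus (d \to c) = \text{True} \oplus \text{False} = \text{True}
(d \leftrightarrow c) \leftrightarrow (d \oplus (d \to c)) = \text{False} \leftrightarrow \text{True} = \text{False}
c \oplus ((d \leftrightarrow c) \leftrightarrow (d \oplus (d \to c))) = \text{False} \oplus \text{False} = \text{False}
c \leftrightarrow d = \text{False} \leftrightarrow \text{True} = \text{False}
\lnot (c \leftrightarrow d) = \lnot \text{False} = \text{True}
(c \oplus ((d \leftrightarrow c) \leftrightarrow (d \oplus (d \to c)))) \lor \lnot (c \leftrightarrow d) = \text{False} \lor \text{True} = \text{True}
d \oplus ((c \oplus ((d \leftrightarrow c) \leftrightarrow (d \oplus (d \to c)))) \lor \lnot (c \leftrightarrow d)) = \text{True} \oplus \text{True} = \text{False}
c \land d = \text{False} \land \text{True} = \text{False}
c \lor d = \text{False} \lor \text{True} = \text{True}
(c \land d) \oplus (c \lor d) = \text{False} \oplus \text{True} = \text{True}
d \leftrightarrow c = \text{True} \leftrightarrow \text{False} = \text{False}
d \to (d \leftrightarrow c) = \text{True} \to \text{False} = \text{False}
(d \to (d \leftrightarrow c)) \lor d = \text{False} \lor \text{True} = \text{True}
((c \land d) \oplus (c \lor d)) \land ((d \to (d \leftrightarrow c)) \lor d) = \text{True} \land \text{True} = \text{True}
(d \oplus ((c \oplus ((d \leftrightarrow c) \leftrightarrow (d \oplus (d \to c)))) \lor \lnot (c \leftrightarrow d))) \leftrightarrow (((c \land d) \oplus (c \lor d)) \land ((d \to (d \leftrightarrow c)) \lor d)) = \text{False} \leftrightarrow \text{True} = \text{False}

\text{False}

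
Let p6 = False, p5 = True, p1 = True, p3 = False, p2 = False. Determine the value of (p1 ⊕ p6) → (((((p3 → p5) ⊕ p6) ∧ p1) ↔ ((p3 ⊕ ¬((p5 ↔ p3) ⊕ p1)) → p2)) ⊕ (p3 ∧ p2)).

True

Substituting p6=False, p5=True, p1=True, p3=False, p2=False:
p1 ⊕ p6 = True ⊕ False = True
p3 → p5 = False → True = True
(p3 → p5) ⊕ p6 = True ⊕ False = True
((p3 → p5) ⊕ p6) ∧ p1 = True ∧ True = True
p5 ↔ p3 = True ↔ False = False
(p5 ↔ p3) ⊕ p1 = False ⊕ True = True
¬((p5 ↔ p3) ⊕ p1) = ¬True = False
p3 ⊕ ¬((p5 ↔ p3) ⊕ p1) = False ⊕ False = False
(p3 ⊕ ¬((p5 ↔ p3) ⊕ p1)) → p2 = False → False = True
(((p3 → p5) ⊕ p6) ∧ p1) ↔ ((p3 ⊕ ¬((p5 ↔ p3) ⊕ p1)) → p2) = True ↔ True = True
p3 ∧ p2 = False ∧ False = False
((((p3 → p5) ⊕ p6) ∧ p1) ↔ ((p3 ⊕ ¬((p5 ↔ p3) ⊕ p1)) → p2)) ⊕ (p3 ∧ p2) = True ⊕ False = True
(p1 ⊕ p6) → (((((p3 → p5) ⊕ p6) ∧ p1) ↔ ((p3 ⊕ ¬((p5 ↔ p3) ⊕ p1)) → p2)) ⊕ (p3 ∧ p2)) = True → True = True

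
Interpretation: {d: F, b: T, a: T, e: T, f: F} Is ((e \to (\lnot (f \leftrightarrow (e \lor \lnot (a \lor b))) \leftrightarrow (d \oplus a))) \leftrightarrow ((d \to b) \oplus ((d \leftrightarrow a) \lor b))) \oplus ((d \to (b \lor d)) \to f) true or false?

a \lor b = T \lor T = T
\lnot (a \lor b) = \lnot T = F
e \lor \lnot (a \lor b) = T \lor F = T
f \leftrightarrow (e \lor \lnot (a \lor b)) = F \leftrightarrow T = F
\lnot (f \leftrightarrow (e \lor \lnot (a \lor b))) = \lnot F = T
d \oplus a = F \oplus T = T
\lnot (f \leftrightarrow (e \lor \lnot (a \lor b))) \leftrightarrow (d \oplus a) = T \leftrightarrow T = T
e \to (\lnot (f \leftrightarrow (e \lor \lnot (a \lor b))) \leftrightarrow (d \oplus a)) = T \to T = T
d \to b = F \to T = T
d \leftrightarrow a = F \leftrightarrow T = F
(d \leftrightarrow a) \lor b = F \lor T = T
(d \to b) \oplus ((d \leftrightarrow a) \lor b) = T \oplus T = F
(e \to (\lnot (f \leftrightarrow (e \lor \lnot (a \lor b))) \leftrightarrow (d \oplus a))) \leftrightarrow ((d \to b) \oplus ((d \leftrightarrow a) \lor b)) = T \leftrightarrow F = F
b \lor d = T \lor F = T
d \to (b \lor d) = F \to T = T
(d \to (b \lor d)) \to f = T \to F = F
((e \to (\lnot (f \leftrightarrow (e \lor \lnot (a \lor b))) \leftrightarrow (d \oplus a))) \leftrightarrow ((d \to b) \oplus ((d \leftrightarrow a) \lor b))) \oplus ((d \to (b \lor d)) \to f) = F \oplus F = F

F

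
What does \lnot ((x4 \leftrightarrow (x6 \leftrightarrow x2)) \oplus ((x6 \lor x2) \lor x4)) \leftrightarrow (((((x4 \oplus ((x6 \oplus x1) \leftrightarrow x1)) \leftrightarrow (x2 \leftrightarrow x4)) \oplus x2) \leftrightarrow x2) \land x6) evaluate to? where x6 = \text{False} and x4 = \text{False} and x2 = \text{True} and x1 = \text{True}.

Substituting x6=\text{False}, x4=\text{False}, x2=\text{True}, x1=\text{True}:
x6 \leftrightarrow x2 = \text{False} \leftrightarrow \text{True} = \text{False}
x4 \leftrightarrow (x6 \leftrightarrow x2) = \text{False} \leftrightarrow \text{False} = \text{True}
x6 \lor x2 = \text{False} \lor \text{True} = \text{True}
(x6 \lor x2) \lor x4 = \text{True} \lor \text{False} = \text{True}
(x4 \leftrightarrow (x6 \leftrightarrow x2)) \oplus ((x6 \lor x2) \lor x4) = \text{True} \oplus \text{True} = \text{False}
\lnot ((x4 \leftrightarrow (x6 \leftrightarrow x2)) \oplus ((x6 \lor x2) \lor x4)) = \lnot \text{False} = \text{True}
x6 \oplus x1 = \text{False} \oplus \text{True} = \text{True}
(x6 \oplus x1) \leftrightarrow x1 = \text{True} \leftrightarrow \text{True} = \text{True}
x4 \oplus ((x6 \oplus x1) \leftrightarrow x1) = \text{False} \oplus \text{True} = \text{True}
x2 \leftrightarrow x4 = \text{True} \leftrightarrow \text{False} = \text{False}
(x4 \oplus ((x6 \oplus x1) \leftrightarrow x1)) \leftrightarrow (x2 \leftrightarrow x4) = \text{True} \leftrightarrow \text{False} = \text{False}
((x4 \oplus ((x6 \oplus x1) \leftrightarrow x1)) \leftrightarrow (x2 \leftrightarrow x4)) \oplus x2 = \text{False} \oplus \text{True} = \text{True}
(((x4 \oplus ((x6 \oplus x1) \leftrightarrow x1)) \leftrightarrow (x2 \leftrightarrow x4)) \oplus x2) \leftrightarrow x2 = \text{True} \leftrightarrow \text{True} = \text{True}
((((x4 \oplus ((x6 \oplus x1) \leftrightarrow x1)) \leftrightarrow (x2 \leftrightarrow x4)) \oplus x2) \leftrightarrow x2) \land x6 = \text{True} \land \text{False} = \text{False}
\lnot ((x4 \leftrightarrow (x6 \leftrightarrow x2)) \oplus ((x6 \lor x2) \lor x4)) \leftrightarrow (((((x4 \oplus ((x6 \oplus x1) \leftrightarrow x1)) \leftrightarrow (x2 \leftrightarrow x4)) \oplus x2) \leftrightarrow x2) \land x6) = \text{True} \leftrightarrow \text{False} = \text{False}

\text{False}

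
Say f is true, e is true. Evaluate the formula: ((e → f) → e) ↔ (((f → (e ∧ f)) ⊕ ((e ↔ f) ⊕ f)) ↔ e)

True

e → f = True → True = True
(e → f) → e = True → True = True
e ∧ f = True ∧ True = True
f → (e ∧ f) = True → True = True
e ↔ f = True ↔ True = True
(e ↔ f) ⊕ f = True ⊕ True = False
(f → (e ∧ f)) ⊕ ((e ↔ f) ⊕ f) = True ⊕ False = True
((f → (e ∧ f)) ⊕ ((e ↔ f) ⊕ f)) ↔ e = True ↔ True = True
((e → f) → e) ↔ (((f → (e ∧ f)) ⊕ ((e ↔ f) ⊕ f)) ↔ e) = True ↔ True = True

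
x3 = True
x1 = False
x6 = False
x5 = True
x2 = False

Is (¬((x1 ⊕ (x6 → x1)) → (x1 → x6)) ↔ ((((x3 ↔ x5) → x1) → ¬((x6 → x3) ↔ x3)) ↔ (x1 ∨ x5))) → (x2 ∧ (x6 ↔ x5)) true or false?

True

Substituting x3=True, x1=False, x6=False, x5=True, x2=False:
x6 → x1 = False → False = True
x1 ⊕ (x6 → x1) = False ⊕ True = True
x1 → x6 = False → False = True
(x1 ⊕ (x6 → x1)) → (x1 → x6) = True → True = True
¬((x1 ⊕ (x6 → x1)) → (x1 → x6)) = ¬True = False
x3 ↔ x5 = True ↔ True = True
(x3 ↔ x5) → x1 = True → False = False
x6 → x3 = False → True = True
(x6 → x3) ↔ x3 = True ↔ True = True
¬((x6 → x3) ↔ x3) = ¬True = False
((x3 ↔ x5) → x1) → ¬((x6 → x3) ↔ x3) = False → False = True
x1 ∨ x5 = False ∨ True = True
(((x3 ↔ x5) → x1) → ¬((x6 → x3) ↔ x3)) ↔ (x1 ∨ x5) = True ↔ True = True
¬((x1 ⊕ (x6 → x1)) → (x1 → x6)) ↔ ((((x3 ↔ x5) → x1) → ¬((x6 → x3) ↔ x3)) ↔ (x1 ∨ x5)) = False ↔ True = False
x6 ↔ x5 = False ↔ True = False
x2 ∧ (x6 ↔ x5) = False ∧ False = False
(¬((x1 ⊕ (x6 → x1)) → (x1 → x6)) ↔ ((((x3 ↔ x5) → x1) → ¬((x6 → x3) ↔ x3)) ↔ (x1 ∨ x5))) → (x2 ∧ (x6 ↔ x5)) = False → False = True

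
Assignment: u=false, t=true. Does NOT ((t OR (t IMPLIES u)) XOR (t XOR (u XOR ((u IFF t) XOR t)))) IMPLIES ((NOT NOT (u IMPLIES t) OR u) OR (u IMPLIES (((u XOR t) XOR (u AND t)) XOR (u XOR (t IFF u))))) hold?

Substituting u=false, t=true:
t IMPLIES u = true IMPLIES false = false
t OR (t IMPLIES u) = true OR false = true
u IFF t = false IFF true = false
(u IFF t) XOR t = false XOR true = true
u XOR ((u IFF t) XOR t) = false XOR true = true
t XOR (u XOR ((u IFF t) XOR t)) = true XOR true = false
(t OR (t IMPLIES u)) XOR (t XOR (u XOR ((u IFF t) XOR t))) = true XOR false = true
NOT ((t OR (t IMPLIES u)) XOR (t XOR (u XOR ((u IFF t) XOR t)))) = NOT true = false
u IMPLIES t = false IMPLIES true = true
NOT (u IMPLIES t) = NOT true = false
NOT NOT (u IMPLIES t) = NOT false = true
NOT NOT (u IMPLIES t) OR u = true OR false = true
u XOR t = false XOR true = true
u AND t = false AND true = false
(u XOR t) XOR (u AND t) = true XOR false = true
t IFF u = true IFF false = false
u XOR (t IFF u) = false XOR false = false
((u XOR t) XOR (u AND t)) XOR (u XOR (t IFF u)) = true XOR false = true
u IMPLIES (((u XOR t) XOR (u AND t)) XOR (u XOR (t IFF u))) = false IMPLIES true = true
(NOT NOT (u IMPLIES t) OR u) OR (u IMPLIES (((u XOR t) XOR (u AND t)) XOR (u XOR (t IFF u)))) = true OR true = true
NOT ((t OR (t IMPLIES u)) XOR (t XOR (u XOR ((u IFF t) XOR t)))) IMPLIES ((NOT NOT (u IMPLIES t) OR u) OR (u IMPLIES (((u XOR t) XOR (u AND t)) XOR (u XOR (t IFF u))))) = false IMPLIES true = true

true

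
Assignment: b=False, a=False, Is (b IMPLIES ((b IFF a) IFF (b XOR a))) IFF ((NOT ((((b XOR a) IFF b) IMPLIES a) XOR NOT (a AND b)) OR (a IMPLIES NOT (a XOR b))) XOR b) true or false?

True

b IFF a = False IFF False = True
b XOR a = False XOR False = False
(b IFF a) IFF (b XOR a) = True IFF False = False
b IMPLIES ((b IFF a) IFF (b XOR a)) = False IMPLIES False = True
b XOR a = False XOR False = False
(b XOR a) IFF b = False IFF False = True
((b XOR a) IFF b) IMPLIES a = True IMPLIES False = False
a AND b = False AND False = False
NOT (a AND b) = NOT False = True
(((b XOR a) IFF b) IMPLIES a) XOR NOT (a AND b) = False XOR True = True
NOT ((((b XOR a) IFF b) IMPLIES a) XOR NOT (a AND b)) = NOT True = False
a XOR b = False XOR False = False
NOT (a XOR b) = NOT False = True
a IMPLIES NOT (a XOR b) = False IMPLIES True = True
NOT ((((b XOR a) IFF b) IMPLIES a) XOR NOT (a AND b)) OR (a IMPLIES NOT (a XOR b)) = False OR True = True
(NOT ((((b XOR a) IFF b) IMPLIES a) XOR NOT (a AND b)) OR (a IMPLIES NOT (a XOR b))) XOR b = True XOR False = True
(b IMPLIES ((b IFF a) IFF (b XOR a))) IFF ((NOT ((((b XOR a) IFF b) IMPLIES a) XOR NOT (a AND b)) OR (a IMPLIES NOT (a XOR b))) XOR b) = True IFF True = True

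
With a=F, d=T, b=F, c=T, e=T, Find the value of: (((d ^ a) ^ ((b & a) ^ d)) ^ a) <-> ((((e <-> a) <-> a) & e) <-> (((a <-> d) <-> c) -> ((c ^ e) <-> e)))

F

d ^ a = T ^ F = T
b & a = F & F = F
(b & a) ^ d = F ^ T = T
(d ^ a) ^ ((b & a) ^ d) = T ^ T = F
((d ^ a) ^ ((b & a) ^ d)) ^ a = F ^ F = F
e <-> a = T <-> F = F
(e <-> a) <-> a = F <-> F = T
((e <-> a) <-> a) & e = T & T = T
a <-> d = F <-> T = F
(a <-> d) <-> c = F <-> T = F
c ^ e = T ^ T = F
(c ^ e) <-> e = F <-> T = F
((a <-> d) <-> c) -> ((c ^ e) <-> e) = F -> F = T
(((e <-> a) <-> a) & e) <-> (((a <-> d) <-> c) -> ((c ^ e) <-> e)) = T <-> T = T
(((d ^ a) ^ ((b & a) ^ d)) ^ a) <-> ((((e <-> a) <-> a) & e) <-> (((a <-> d) <-> c) -> ((c ^ e) <-> e))) = F <-> T = F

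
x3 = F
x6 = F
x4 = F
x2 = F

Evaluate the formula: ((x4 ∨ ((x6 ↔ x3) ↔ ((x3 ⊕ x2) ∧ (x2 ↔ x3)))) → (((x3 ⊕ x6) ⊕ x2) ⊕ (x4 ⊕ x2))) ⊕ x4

T

x6 ↔ x3 = F ↔ F = T
x3 ⊕ x2 = F ⊕ F = F
x2 ↔ x3 = F ↔ F = T
(x3 ⊕ x2) ∧ (x2 ↔ x3) = F ∧ T = F
(x6 ↔ x3) ↔ ((x3 ⊕ x2) ∧ (x2 ↔ x3)) = T ↔ F = F
x4 ∨ ((x6 ↔ x3) ↔ ((x3 ⊕ x2) ∧ (x2 ↔ x3))) = F ∨ F = F
x3 ⊕ x6 = F ⊕ F = F
(x3 ⊕ x6) ⊕ x2 = F ⊕ F = F
x4 ⊕ x2 = F ⊕ F = F
((x3 ⊕ x6) ⊕ x2) ⊕ (x4 ⊕ x2) = F ⊕ F = F
(x4 ∨ ((x6 ↔ x3) ↔ ((x3 ⊕ x2) ∧ (x2 ↔ x3)))) → (((x3 ⊕ x6) ⊕ x2) ⊕ (x4 ⊕ x2)) = F → F = T
((x4 ∨ ((x6 ↔ x3) ↔ ((x3 ⊕ x2) ∧ (x2 ↔ x3)))) → (((x3 ⊕ x6) ⊕ x2) ⊕ (x4 ⊕ x2))) ⊕ x4 = T ⊕ F = T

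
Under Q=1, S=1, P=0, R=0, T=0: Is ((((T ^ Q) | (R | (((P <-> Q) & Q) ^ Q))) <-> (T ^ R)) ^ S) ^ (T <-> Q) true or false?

1

Substituting Q=1, S=1, P=0, R=0, T=0:
T ^ Q = 0 ^ 1 = 1
P <-> Q = 0 <-> 1 = 0
(P <-> Q) & Q = 0 & 1 = 0
((P <-> Q) & Q) ^ Q = 0 ^ 1 = 1
R | (((P <-> Q) & Q) ^ Q) = 0 | 1 = 1
(T ^ Q) | (R | (((P <-> Q) & Q) ^ Q)) = 1 | 1 = 1
T ^ R = 0 ^ 0 = 0
((T ^ Q) | (R | (((P <-> Q) & Q) ^ Q))) <-> (T ^ R) = 1 <-> 0 = 0
(((T ^ Q) | (R | (((P <-> Q) & Q) ^ Q))) <-> (T ^ R)) ^ S = 0 ^ 1 = 1
T <-> Q = 0 <-> 1 = 0
((((T ^ Q) | (R | (((P <-> Q) & Q) ^ Q))) <-> (T ^ R)) ^ S) ^ (T <-> Q) = 1 ^ 0 = 1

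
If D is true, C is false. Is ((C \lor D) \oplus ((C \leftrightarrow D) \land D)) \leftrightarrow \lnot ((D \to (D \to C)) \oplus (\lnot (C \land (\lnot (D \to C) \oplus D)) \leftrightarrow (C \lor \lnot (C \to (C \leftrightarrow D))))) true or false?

\text{True}

Substituting D=\text{True}, C=\text{False}:
C \lor D = \text{False} \lor \text{True} = \text{True}
C \leftrightarrow D = \text{False} \leftrightarrow \text{True} = \text{False}
(C \leftrightarrow D) \land D = \text{False} \land \text{True} = \text{False}
(C \lor D) \oplus ((C \leftrightarrow D) \land D) = \text{True} \oplus \text{False} = \text{True}
D \to C = \text{True} \to \text{False} = \text{False}
D \to (D \to C) = \text{True} \to \text{False} = \text{False}
D \to C = \text{True} \to \text{False} = \text{False}
\lnot (D \to C) = \lnot \text{False} = \text{True}
\lnot (D \to C) \oplus D = \text{True} \oplus \text{True} = \text{False}
C \land (\lnot (D \to C) \oplus D) = \text{False} \land \text{False} = \text{False}
\lnot (C \land (\lnot (D \to C) \oplus D)) = \lnot \text{False} = \text{True}
C \leftrightarrow D = \text{False} \leftrightarrow \text{True} = \text{False}
C \to (C \leftrightarrow D) = \text{False} \to \text{False} = \text{True}
\lnot (C \to (C \leftrightarrow D)) = \lnot \text{True} = \text{False}
C \lor \lnot (C \to (C \leftrightarrow D)) = \text{False} \lor \text{False} = \text{False}
\lnot (C \land (\lnot (D \to C) \oplus D)) \leftrightarrow (C \lor \lnot (C \to (C \leftrightarrow D))) = \text{True} \leftrightarrow \text{False} = \text{False}
(D \to (D \to C)) \oplus (\lnot (C \land (\lnot (D \to C) \oplus D)) \leftrightarrow (C \lor \lnot (C \to (C \leftrightarrow D)))) = \text{False} \oplus \text{False} = \text{False}
\lnot ((D \to (D \to C)) \oplus (\lnot (C \land (\lnot (D \to C) \oplus D)) \leftrightarrow (C \lor \lnot (C \to (C \leftrightarrow D))))) = \lnot \text{False} = \text{True}
((C \lor D) \oplus ((C \leftrightarrow D) \land D)) \leftrightarrow \lnot ((D \to (D \to C)) \oplus (\lnot (C \land (\lnot (D \to C) \oplus D)) \leftrightarrow (C \lor \lnot (C \to (C \leftrightarrow D))))) = \text{True} \leftrightarrow \text{True} = \text{True}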